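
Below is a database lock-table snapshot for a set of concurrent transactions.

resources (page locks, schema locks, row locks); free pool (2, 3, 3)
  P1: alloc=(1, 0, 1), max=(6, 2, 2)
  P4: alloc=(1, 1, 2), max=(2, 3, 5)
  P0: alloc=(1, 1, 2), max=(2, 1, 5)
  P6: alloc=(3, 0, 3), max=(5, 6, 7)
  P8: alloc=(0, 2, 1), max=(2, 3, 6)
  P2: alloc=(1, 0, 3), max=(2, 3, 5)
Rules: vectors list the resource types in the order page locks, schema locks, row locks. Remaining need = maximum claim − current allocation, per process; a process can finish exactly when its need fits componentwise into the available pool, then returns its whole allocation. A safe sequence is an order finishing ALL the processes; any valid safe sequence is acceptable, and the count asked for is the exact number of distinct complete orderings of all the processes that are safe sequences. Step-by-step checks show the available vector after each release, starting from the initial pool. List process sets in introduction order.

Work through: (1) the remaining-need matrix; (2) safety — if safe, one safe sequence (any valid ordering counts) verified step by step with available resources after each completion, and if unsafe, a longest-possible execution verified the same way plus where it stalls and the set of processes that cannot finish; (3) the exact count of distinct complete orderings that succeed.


(1) Outstanding need per process (order page locks, schema locks, row locks):
  P1: (5, 2, 1)
  P4: (1, 2, 3)
  P0: (1, 0, 3)
  P6: (2, 6, 4)
  P8: (2, 1, 5)
  P2: (1, 3, 2)
(2) SAFE, for example via the order P4, P8, P0, P2, P1, P6.
Key observation: the order's first zero-slack moment is P4 ((1, 2, 3) needed, (2, 3, 3) free — a requested resource with nothing to spare).
Check, step by step:
  pool = (2, 3, 3)
  P4 needs (1, 2, 3) <= (2, 3, 3) -> finishes; pool += (1, 1, 2) = (3, 4, 5)
  P8 needs (2, 1, 5) <= (3, 4, 5) -> finishes; pool += (0, 2, 1) = (3, 6, 6)
  P0 needs (1, 0, 3) <= (3, 6, 6) -> finishes; pool += (1, 1, 2) = (4, 7, 8)
  P2 needs (1, 3, 2) <= (4, 7, 8) -> finishes; pool += (1, 0, 3) = (5, 7, 11)
  P1 needs (5, 2, 1) <= (5, 7, 11) -> finishes; pool += (1, 0, 1) = (6, 7, 12)
  P6 needs (2, 6, 4) <= (6, 7, 12) -> finishes; pool += (3, 0, 3) = (9, 7, 15)
(3) Exactly 78 of the possible complete orderings are safe sequences.


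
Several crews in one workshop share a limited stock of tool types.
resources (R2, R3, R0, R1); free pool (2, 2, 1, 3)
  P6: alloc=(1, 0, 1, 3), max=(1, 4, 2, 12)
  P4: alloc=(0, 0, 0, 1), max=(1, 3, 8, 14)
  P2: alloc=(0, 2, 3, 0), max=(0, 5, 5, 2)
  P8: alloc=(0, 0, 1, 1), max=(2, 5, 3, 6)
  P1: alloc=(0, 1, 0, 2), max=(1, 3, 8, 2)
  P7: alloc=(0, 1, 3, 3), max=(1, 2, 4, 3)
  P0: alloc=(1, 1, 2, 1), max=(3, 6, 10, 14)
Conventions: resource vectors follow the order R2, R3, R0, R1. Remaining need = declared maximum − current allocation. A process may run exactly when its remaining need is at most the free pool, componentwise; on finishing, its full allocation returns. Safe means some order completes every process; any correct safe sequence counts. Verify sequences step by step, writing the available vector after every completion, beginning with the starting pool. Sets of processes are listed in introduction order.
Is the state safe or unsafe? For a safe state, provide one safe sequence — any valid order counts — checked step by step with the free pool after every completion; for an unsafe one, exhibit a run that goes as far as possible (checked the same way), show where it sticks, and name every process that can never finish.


UNSAFE — no complete ordering exists.
Key observation: the pool after P7, P2, P8, P1, P6 is (3, 6, 9, 12); every surviving request exceeds it in R1, so progress ends there.
Going as far as possible: P7, P2, P8, P1, P6; after that, nothing fits. Walking it through:
  pool = (2, 2, 1, 3)
  P7: need (1, 1, 1, 0) fits (2, 2, 1, 3); releases (0, 1, 3, 3), pool now (2, 3, 4, 6)
  P2: need (0, 3, 2, 2) fits (2, 3, 4, 6); releases (0, 2, 3, 0), pool now (2, 5, 7, 6)
  P8: need (2, 5, 2, 5) fits (2, 5, 7, 6); releases (0, 0, 1, 1), pool now (2, 5, 8, 7)
  P1: need (1, 2, 8, 0) fits (2, 5, 8, 7); releases (0, 1, 0, 2), pool now (2, 6, 8, 9)
  P6: need (0, 4, 1, 9) fits (2, 6, 8, 9); releases (1, 0, 1, 3), pool now (3, 6, 9, 12)
  blocked: P4 wants (1, 3, 8, 13), pool (3, 6, 9, 12) — not enough R1
  blocked: P0 wants (2, 5, 8, 13), pool (3, 6, 9, 12) — not enough R1
Processes that can never finish: P4 and P0.


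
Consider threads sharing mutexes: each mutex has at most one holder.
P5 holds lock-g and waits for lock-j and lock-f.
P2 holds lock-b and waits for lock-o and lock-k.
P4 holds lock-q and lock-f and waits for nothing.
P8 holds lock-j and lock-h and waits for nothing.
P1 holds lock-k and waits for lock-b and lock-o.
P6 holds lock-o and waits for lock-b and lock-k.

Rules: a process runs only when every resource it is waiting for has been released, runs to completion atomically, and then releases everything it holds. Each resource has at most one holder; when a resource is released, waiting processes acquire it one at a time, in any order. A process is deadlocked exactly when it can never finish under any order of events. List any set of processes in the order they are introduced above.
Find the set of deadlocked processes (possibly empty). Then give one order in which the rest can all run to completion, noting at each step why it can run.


Deadlocked: P2, P1 and P6.
Key observation: the cycle P2 -> P1 -> P2 can never break — each member waits on the next; P6 is caught in further circular waits.
The rest can finish in the order P4, P8, P5.
Check, step by step:
  run P4 (it waits on nothing); releases lock-q and lock-f
  run P8 (it waits on nothing); releases lock-j and lock-h
  P5 waits on lock-j and lock-f — all released -> runs and releases lock-g


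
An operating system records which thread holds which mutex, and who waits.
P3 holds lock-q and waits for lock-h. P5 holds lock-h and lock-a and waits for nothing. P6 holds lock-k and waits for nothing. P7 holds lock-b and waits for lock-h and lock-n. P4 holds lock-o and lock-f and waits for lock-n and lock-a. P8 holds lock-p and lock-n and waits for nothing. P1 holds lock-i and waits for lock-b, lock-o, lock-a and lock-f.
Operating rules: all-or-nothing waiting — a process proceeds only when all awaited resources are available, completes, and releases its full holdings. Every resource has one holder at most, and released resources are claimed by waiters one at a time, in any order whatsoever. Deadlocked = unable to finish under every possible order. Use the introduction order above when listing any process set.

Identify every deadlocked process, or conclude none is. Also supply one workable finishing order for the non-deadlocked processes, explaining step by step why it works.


Nothing here is deadlocked.
Key observation: the wait graph is acyclic; completion cascades from the unblocked processes through everyone else.
A valid finishing order for the others: P8, P5, P3, P7, P4, P6, P1.
Check, step by step:
  P8 waits on nothing -> runs at once and releases lock-p and lock-n
  P5 waits on nothing -> runs at once and releases lock-h and lock-a
  P3 waits on lock-h — all released -> runs and releases lock-q
  P7 waits on lock-h and lock-n — all released -> runs and releases lock-b
  P4 waits on lock-n and lock-a — all released -> runs and releases lock-o and lock-f
  P6 waits on nothing -> runs at once and releases lock-k
  P1 waits on lock-b, lock-o, lock-a and lock-f — all released -> runs and releases lock-i


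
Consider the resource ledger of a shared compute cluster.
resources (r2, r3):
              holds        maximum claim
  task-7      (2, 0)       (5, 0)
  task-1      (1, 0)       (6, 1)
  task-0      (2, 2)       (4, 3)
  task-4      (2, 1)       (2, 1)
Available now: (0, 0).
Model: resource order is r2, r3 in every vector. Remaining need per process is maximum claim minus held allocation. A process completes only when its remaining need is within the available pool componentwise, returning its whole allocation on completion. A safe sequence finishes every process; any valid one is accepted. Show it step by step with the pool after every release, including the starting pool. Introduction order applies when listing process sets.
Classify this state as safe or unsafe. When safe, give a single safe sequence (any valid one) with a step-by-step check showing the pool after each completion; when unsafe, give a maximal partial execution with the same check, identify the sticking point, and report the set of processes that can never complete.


SAFE — a valid safe sequence is task-4, task-0, task-7, task-1.
Key observation: the first exact fit in this order is task-0 — it needs (2, 1) with (2, 1) free, meeting a requested resource to the last unit.
Step-by-step check:
  pool = (0, 0)
  task-4 needs (0, 0) <= (0, 0) -> finishes; pool += (2, 1) = (2, 1)
  task-0 needs (2, 1) <= (2, 1) -> finishes; pool += (2, 2) = (4, 3)
  task-7 needs (3, 0) <= (4, 3) -> finishes; pool += (2, 0) = (6, 3)
  task-1 needs (5, 1) <= (6, 3) -> finishes; pool += (1, 0) = (7, 3)


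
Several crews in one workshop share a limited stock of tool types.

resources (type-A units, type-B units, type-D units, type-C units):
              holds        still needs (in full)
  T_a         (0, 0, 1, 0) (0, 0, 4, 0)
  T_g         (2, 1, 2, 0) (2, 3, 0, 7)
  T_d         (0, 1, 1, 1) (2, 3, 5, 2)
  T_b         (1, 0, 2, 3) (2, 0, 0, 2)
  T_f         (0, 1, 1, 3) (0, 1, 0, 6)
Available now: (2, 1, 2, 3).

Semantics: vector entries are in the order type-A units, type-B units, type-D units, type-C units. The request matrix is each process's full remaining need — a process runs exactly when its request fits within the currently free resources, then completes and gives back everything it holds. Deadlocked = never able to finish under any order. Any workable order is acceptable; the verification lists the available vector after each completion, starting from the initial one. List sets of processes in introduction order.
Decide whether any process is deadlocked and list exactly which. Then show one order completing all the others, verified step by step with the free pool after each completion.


Deadlocked set: T_g and T_d.
Key observation: once T_b, T_a, T_f finish, the pool peaks at (3, 2, 6, 9) — and every remaining process still needs more type-B units than that.
The rest can finish in the order T_b, T_a, T_f. Walking it through:
  pool = (2, 1, 2, 3)
  T_b needs (2, 0, 0, 2) <= (2, 1, 2, 3) -> finishes; pool += (1, 0, 2, 3) = (3, 1, 4, 6)
  T_a needs (0, 0, 4, 0) <= (3, 1, 4, 6) -> finishes; pool += (0, 0, 1, 0) = (3, 1, 5, 6)
  T_f needs (0, 1, 0, 6) <= (3, 1, 5, 6) -> finishes; pool += (0, 1, 1, 3) = (3, 2, 6, 9)
The blocked processes can never fit:
  T_g cannot run: need (2, 3, 0, 7) vs free (3, 2, 6, 9) (insufficient type-B units)
  T_d cannot run: need (2, 3, 5, 2) vs free (3, 2, 6, 9) (insufficient type-B units)


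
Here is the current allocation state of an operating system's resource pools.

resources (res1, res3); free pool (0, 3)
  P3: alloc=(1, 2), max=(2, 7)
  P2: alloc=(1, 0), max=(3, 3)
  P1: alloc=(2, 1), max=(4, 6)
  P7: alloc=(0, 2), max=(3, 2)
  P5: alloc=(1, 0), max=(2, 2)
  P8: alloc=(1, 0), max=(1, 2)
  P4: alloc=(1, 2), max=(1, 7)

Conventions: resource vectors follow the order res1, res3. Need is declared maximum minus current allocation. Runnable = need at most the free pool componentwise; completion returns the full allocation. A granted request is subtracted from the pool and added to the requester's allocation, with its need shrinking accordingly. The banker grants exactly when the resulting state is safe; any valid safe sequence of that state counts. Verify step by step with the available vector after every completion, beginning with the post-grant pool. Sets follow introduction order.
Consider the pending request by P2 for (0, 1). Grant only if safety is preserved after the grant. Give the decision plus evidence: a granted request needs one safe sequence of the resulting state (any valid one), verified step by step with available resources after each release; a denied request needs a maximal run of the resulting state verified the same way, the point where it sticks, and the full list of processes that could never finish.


GRANT — the state after the grant stays safe, e.g. via P8, P5, P2, P7, P4, P1, P3.
Key observation: with (0, 2) left after the transfer, P8 can run at once — the state stays safe.
Verifying the post-grant state step by step:
  pool = (0, 2)
  run P8 (needs (0, 2), free (0, 2)); after release of (1, 0) the pool is (1, 2)
  run P5 (needs (1, 2), free (1, 2)); after release of (1, 0) the pool is (2, 2)
  run P2 (needs (2, 2), free (2, 2)); after release of (1, 1) the pool is (3, 3)
  run P7 (needs (3, 0), free (3, 3)); after release of (0, 2) the pool is (3, 5)
  run P4 (needs (0, 5), free (3, 5)); after release of (1, 2) the pool is (4, 7)
  run P1 (needs (2, 5), free (4, 7)); after release of (2, 1) the pool is (6, 8)
  run P3 (needs (1, 5), free (6, 8)); after release of (1, 2) the pool is (7, 10)


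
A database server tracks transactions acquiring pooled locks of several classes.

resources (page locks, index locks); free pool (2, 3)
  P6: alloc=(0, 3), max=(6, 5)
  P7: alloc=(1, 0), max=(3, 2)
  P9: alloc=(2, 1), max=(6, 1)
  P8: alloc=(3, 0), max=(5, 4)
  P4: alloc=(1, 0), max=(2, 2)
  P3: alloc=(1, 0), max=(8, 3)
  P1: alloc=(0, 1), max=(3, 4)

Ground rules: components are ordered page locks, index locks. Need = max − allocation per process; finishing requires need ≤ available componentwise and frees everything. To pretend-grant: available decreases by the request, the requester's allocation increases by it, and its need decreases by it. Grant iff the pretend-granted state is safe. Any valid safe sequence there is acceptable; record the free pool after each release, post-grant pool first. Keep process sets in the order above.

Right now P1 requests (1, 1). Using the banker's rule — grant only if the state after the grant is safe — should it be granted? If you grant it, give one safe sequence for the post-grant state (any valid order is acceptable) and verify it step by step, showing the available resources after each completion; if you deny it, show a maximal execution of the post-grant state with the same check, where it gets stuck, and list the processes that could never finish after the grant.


GRANT. The post-grant state is safe; one safe sequence: P4, P7, P1, P8, P3, P6, P9.
Key observation: post-grant, (1, 2) remains, and an order beginning with P4 completes everyone.
Verifying the post-grant state step by step:
  pool = (1, 2)
  P4 needs (1, 2) <= (1, 2) -> finishes; pool += (1, 0) = (2, 2)
  P7 needs (2, 2) <= (2, 2) -> finishes; pool += (1, 0) = (3, 2)
  P1 needs (2, 2) <= (3, 2) -> finishes; pool += (1, 2) = (4, 4)
  P8 needs (2, 4) <= (4, 4) -> finishes; pool += (3, 0) = (7, 4)
  P3 needs (7, 3) <= (7, 4) -> finishes; pool += (1, 0) = (8, 4)
  P6 needs (6, 2) <= (8, 4) -> finishes; pool += (0, 3) = (8, 7)
  P9 needs (4, 0) <= (8, 7) -> finishes; pool += (2, 1) = (10, 8)


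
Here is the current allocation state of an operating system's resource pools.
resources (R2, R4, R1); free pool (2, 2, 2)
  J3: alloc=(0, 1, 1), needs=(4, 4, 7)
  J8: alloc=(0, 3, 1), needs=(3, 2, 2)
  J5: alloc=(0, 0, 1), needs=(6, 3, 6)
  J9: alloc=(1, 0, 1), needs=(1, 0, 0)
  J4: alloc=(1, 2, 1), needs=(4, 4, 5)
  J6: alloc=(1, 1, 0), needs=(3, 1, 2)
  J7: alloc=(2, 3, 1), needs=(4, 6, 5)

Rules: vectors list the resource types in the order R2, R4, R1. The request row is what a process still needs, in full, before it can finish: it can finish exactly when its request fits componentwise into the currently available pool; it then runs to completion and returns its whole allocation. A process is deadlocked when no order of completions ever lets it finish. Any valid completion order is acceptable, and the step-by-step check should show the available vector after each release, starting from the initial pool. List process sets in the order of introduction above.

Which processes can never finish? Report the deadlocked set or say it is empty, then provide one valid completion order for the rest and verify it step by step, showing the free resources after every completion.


The deadlocked set is J3, J5, J4 and J7.
Key observation: after J9, J8, J6 complete, (4, 6, 4) is the best the pool ever gets, yet each leftover process wants more R1.
One completion order for the rest: J9, J8, J6. Step-by-step check:
  pool = (2, 2, 2)
  J9: need (1, 0, 0) fits (2, 2, 2); releases (1, 0, 1), pool now (3, 2, 3)
  J8: need (3, 2, 2) fits (3, 2, 3); releases (0, 3, 1), pool now (3, 5, 4)
  J6: need (3, 1, 2) fits (3, 5, 4); releases (1, 1, 0), pool now (4, 6, 4)
The stuck group stays short no matter what:
  J3 cannot run: need (4, 4, 7) vs free (4, 6, 4) (insufficient R1)
  J5 cannot run: need (6, 3, 6) vs free (4, 6, 4) (insufficient R2 and R1)
  J4 cannot run: need (4, 4, 5) vs free (4, 6, 4) (insufficient R1)
  J7 cannot run: need (4, 6, 5) vs free (4, 6, 4) (insufficient R1)


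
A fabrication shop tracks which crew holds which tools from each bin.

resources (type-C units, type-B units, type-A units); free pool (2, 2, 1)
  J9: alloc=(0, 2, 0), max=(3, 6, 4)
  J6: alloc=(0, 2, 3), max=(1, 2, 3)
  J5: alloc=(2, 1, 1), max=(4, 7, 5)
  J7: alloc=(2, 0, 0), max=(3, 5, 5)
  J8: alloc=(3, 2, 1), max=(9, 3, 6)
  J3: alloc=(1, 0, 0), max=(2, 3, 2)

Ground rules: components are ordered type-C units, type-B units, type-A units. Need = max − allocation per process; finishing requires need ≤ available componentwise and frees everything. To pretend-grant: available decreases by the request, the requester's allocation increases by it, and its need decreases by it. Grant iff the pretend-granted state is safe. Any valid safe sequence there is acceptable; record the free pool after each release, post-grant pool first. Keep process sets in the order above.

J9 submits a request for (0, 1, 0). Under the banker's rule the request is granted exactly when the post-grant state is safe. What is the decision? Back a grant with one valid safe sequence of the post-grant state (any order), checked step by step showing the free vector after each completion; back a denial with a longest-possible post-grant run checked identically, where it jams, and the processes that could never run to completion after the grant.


GRANT — the state after the grant stays safe, e.g. via J6, J3, J9, J5, J7, J8.
Key observation: the grant leaves (2, 1, 1) free — enough for J6, whose release restarts the cascade.
Check on the post-grant state, step by step:
  pool = (2, 1, 1)
  J6: need (1, 0, 0) fits (2, 1, 1); releases (0, 2, 3), pool now (2, 3, 4)
  J3: need (1, 3, 2) fits (2, 3, 4); releases (1, 0, 0), pool now (3, 3, 4)
  J9: need (3, 3, 4) fits (3, 3, 4); releases (0, 3, 0), pool now (3, 6, 4)
  J5: need (2, 6, 4) fits (3, 6, 4); releases (2, 1, 1), pool now (5, 7, 5)
  J7: need (1, 5, 5) fits (5, 7, 5); releases (2, 0, 0), pool now (7, 7, 5)
  J8: need (6, 1, 5) fits (7, 7, 5); releases (3, 2, 1), pool now (10, 9, 6)


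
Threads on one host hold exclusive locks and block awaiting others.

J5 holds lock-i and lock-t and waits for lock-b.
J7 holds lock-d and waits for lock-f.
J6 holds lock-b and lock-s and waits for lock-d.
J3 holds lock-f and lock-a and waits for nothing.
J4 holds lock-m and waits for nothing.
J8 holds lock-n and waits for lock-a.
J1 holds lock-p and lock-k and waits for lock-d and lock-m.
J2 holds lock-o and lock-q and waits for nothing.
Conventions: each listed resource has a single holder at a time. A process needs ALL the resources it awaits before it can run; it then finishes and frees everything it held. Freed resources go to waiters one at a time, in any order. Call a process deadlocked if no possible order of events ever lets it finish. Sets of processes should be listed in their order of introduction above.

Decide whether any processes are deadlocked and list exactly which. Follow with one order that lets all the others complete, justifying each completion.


No process is deadlocked.
Key observation: although several processes wait, no cycle exists — each chain bottoms out at a free runner.
The rest can finish in the order J2, J3, J4, J7, J1, J8, J6, J5.
Walking it through:
  J2 waits on nothing -> runs at once and releases lock-o and lock-q
  J3 waits on nothing -> runs at once and releases lock-f and lock-a
  J4 waits on nothing -> runs at once and releases lock-m
  J7 waits on lock-f — all released -> runs and releases lock-d
  J1 waits on lock-d and lock-m — all released -> runs and releases lock-p and lock-k
  J8 waits on lock-a — all released -> runs and releases lock-n
  J6 waits on lock-d — all released -> runs and releases lock-b and lock-s
  J5 waits on lock-b — all released -> runs and releases lock-i and lock-t


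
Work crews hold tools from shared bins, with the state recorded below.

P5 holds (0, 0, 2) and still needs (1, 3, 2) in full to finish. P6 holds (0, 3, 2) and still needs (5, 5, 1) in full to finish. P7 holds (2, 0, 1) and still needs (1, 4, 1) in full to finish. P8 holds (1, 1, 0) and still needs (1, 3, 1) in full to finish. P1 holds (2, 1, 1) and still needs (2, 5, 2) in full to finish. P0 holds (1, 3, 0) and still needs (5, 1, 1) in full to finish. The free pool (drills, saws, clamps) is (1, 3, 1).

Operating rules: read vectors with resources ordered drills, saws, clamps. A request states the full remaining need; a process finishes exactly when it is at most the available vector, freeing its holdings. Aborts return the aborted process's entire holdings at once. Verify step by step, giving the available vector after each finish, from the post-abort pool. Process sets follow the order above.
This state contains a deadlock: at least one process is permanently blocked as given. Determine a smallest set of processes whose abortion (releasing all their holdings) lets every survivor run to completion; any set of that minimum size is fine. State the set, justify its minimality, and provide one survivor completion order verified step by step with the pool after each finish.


The answer: abort P0.
Key observation: P1 could never have finished before the abort; with (1, 3, 0) returned by P0, it fits at step 2.
Why nothing smaller works: aborting no one leaves the state deadlocked as given.
Survivors finish in the order: P7, P1, P8, P6, P5. Step-by-step check (pool after the aborts first):
  pool = (2, 6, 1)
  P7: need (1, 4, 1) fits (2, 6, 1); releases (2, 0, 1), pool now (4, 6, 2)
  P1: need (2, 5, 2) fits (4, 6, 2); releases (2, 1, 1), pool now (6, 7, 3)
  P8: need (1, 3, 1) fits (6, 7, 3); releases (1, 1, 0), pool now (7, 8, 3)
  P6: need (5, 5, 1) fits (7, 8, 3); releases (0, 3, 2), pool now (7, 11, 5)
  P5: need (1, 3, 2) fits (7, 11, 5); releases (0, 0, 2), pool now (7, 11, 7)


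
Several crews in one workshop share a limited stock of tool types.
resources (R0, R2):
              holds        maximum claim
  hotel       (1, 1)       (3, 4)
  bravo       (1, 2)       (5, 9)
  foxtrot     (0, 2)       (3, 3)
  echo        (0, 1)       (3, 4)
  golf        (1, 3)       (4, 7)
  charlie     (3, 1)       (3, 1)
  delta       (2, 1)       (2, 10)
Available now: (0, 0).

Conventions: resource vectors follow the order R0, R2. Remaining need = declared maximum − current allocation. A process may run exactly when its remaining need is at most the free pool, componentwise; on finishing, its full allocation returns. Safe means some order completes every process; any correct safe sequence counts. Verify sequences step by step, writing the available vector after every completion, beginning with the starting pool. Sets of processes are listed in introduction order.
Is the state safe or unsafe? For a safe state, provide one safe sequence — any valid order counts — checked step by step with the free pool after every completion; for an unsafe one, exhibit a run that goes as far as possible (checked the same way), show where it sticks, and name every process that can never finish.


SAFE. One safe sequence: charlie, foxtrot, hotel, golf, bravo, delta, echo.
Key observation: the order's first zero-slack moment is foxtrot ((3, 1) needed, (3, 1) free — a requested resource with nothing to spare).
Verifying each step:
  pool = (0, 0)
  charlie: need (0, 0) fits (0, 0); releases (3, 1), pool now (3, 1)
  foxtrot: need (3, 1) fits (3, 1); releases (0, 2), pool now (3, 3)
  hotel: need (2, 3) fits (3, 3); releases (1, 1), pool now (4, 4)
  golf: need (3, 4) fits (4, 4); releases (1, 3), pool now (5, 7)
  bravo: need (4, 7) fits (5, 7); releases (1, 2), pool now (6, 9)
  delta: need (0, 9) fits (6, 9); releases (2, 1), pool now (8, 10)
  echo: need (3, 3) fits (8, 10); releases (0, 1), pool now (8, 11)


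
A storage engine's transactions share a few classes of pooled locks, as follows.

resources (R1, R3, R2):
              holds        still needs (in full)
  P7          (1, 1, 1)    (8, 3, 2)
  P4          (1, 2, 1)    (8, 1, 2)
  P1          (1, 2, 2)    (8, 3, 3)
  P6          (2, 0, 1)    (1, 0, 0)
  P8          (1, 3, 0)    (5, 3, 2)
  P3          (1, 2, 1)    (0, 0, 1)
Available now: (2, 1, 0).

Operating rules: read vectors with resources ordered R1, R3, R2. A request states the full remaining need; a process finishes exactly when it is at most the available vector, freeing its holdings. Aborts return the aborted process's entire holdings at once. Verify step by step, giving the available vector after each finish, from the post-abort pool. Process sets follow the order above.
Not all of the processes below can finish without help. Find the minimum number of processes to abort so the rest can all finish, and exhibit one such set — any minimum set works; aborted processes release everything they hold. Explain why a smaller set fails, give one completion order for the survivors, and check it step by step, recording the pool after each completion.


The answer: abort P4 and P1.
Key observation: aborting P4 and P1 returns (2, 4, 3), and P7 — hopeless before — runs at step 4 with the returned capacity in the pool.
Minimality, checking each single-abort alternative: P7 alone leaves P4 blocked (short on R1); P4 alone leaves P7 blocked (short on R1); P1 alone leaves P7 blocked (short on R1); P6 alone leaves P7 blocked (short on R1); P8 alone leaves P7 blocked (short on R1); P3 alone leaves P7 blocked (short on R1).
Survivors finish in the order: P6, P3, P8, P7. Verifying each step (pool after the aborts first):
  pool = (4, 5, 3)
  P6 needs (1, 0, 0) <= (4, 5, 3) -> finishes; pool += (2, 0, 1) = (6, 5, 4)
  P3 needs (0, 0, 1) <= (6, 5, 4) -> finishes; pool += (1, 2, 1) = (7, 7, 5)
  P8 needs (5, 3, 2) <= (7, 7, 5) -> finishes; pool += (1, 3, 0) = (8, 10, 5)
  P7 needs (8, 3, 2) <= (8, 10, 5) -> finishes; pool += (1, 1, 1) = (9, 11, 6)


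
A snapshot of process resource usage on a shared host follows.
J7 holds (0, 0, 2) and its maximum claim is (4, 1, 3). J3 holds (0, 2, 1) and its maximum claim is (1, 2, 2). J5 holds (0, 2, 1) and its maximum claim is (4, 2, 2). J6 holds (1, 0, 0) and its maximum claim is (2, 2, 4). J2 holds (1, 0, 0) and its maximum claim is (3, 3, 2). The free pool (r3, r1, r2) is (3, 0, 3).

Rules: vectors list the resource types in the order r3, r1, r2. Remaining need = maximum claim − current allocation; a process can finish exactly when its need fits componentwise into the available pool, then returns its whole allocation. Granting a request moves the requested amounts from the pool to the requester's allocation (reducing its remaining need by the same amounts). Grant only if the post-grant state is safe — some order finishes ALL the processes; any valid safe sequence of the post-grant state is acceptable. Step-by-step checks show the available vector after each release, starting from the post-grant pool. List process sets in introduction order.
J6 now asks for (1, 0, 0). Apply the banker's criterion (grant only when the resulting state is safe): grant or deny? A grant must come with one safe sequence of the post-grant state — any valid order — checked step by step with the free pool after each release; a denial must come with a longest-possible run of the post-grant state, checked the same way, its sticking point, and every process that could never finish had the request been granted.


GRANT — the state after the grant stays safe, e.g. via J3, J6, J5, J7, J2.
Key observation: the transfer keeps a workable pool ((2, 0, 3)); J3 starts the safe sequence.
Verifying the post-grant state step by step:
  pool = (2, 0, 3)
  J3: need (1, 0, 1) fits (2, 0, 3); releases (0, 2, 1), pool now (2, 2, 4)
  J6: need (0, 2, 4) fits (2, 2, 4); releases (2, 0, 0), pool now (4, 2, 4)
  J5: need (4, 0, 1) fits (4, 2, 4); releases (0, 2, 1), pool now (4, 4, 5)
  J7: need (4, 1, 1) fits (4, 4, 5); releases (0, 0, 2), pool now (4, 4, 7)
  J2: need (2, 3, 2) fits (4, 4, 7); releases (1, 0, 0), pool now (5, 4, 7)


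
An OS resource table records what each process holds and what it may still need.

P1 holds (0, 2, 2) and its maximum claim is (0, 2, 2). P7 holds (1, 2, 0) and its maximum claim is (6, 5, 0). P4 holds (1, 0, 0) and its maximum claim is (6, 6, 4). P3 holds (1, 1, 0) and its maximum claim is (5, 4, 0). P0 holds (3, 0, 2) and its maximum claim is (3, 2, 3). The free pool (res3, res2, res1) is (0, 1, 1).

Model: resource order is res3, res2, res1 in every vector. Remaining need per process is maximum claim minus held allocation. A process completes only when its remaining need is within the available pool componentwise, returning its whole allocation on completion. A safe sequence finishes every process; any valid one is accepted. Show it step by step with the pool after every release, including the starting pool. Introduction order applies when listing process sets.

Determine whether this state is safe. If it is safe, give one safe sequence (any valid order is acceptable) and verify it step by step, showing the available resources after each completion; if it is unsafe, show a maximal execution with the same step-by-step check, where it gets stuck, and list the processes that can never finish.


The state is UNSAFE.
Key observation: once P1, P0 finish, the pool peaks at (3, 3, 5) — and every remaining process still needs more res3 than that.
A maximal execution: P1, P0 — then nothing else fits. Verifying each step:
  pool = (0, 1, 1)
  P1: need (0, 0, 0) fits (0, 1, 1); releases (0, 2, 2), pool now (0, 3, 3)
  P0: need (0, 2, 1) fits (0, 3, 3); releases (3, 0, 2), pool now (3, 3, 5)
  blocked: P7 wants (5, 3, 0), pool (3, 3, 5) — not enough res3
  blocked: P4 wants (5, 6, 4), pool (3, 3, 5) — not enough res3 and res2
  blocked: P3 wants (4, 3, 0), pool (3, 3, 5) — not enough res3
Never able to finish: P7, P4 and P3.


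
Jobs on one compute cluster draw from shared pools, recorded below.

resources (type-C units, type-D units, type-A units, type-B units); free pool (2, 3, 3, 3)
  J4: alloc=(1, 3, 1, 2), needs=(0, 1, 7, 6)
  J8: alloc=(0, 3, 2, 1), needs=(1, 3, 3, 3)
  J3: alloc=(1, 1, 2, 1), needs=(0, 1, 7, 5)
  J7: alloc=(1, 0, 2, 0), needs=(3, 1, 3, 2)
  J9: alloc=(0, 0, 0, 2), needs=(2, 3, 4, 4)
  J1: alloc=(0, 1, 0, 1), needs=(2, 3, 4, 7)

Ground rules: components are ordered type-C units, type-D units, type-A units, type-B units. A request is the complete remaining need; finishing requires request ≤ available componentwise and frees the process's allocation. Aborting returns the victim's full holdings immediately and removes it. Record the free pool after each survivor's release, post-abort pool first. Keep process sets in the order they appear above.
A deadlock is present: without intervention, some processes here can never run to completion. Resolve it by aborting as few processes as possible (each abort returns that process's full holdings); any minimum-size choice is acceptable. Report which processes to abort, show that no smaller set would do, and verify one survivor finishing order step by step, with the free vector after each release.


Abort J7.
Key observation: the deadlocked J4 becomes finishable only because J7 released (1, 0, 2, 0); it completes at step 3 below.
Why nothing smaller works: aborting no one leaves the state deadlocked as given.
One survivor order: J8, J9, J4, J3, J1. Verifying each step (post-abort pool first):
  pool = (3, 3, 5, 3)
  J8 needs (1, 3, 3, 3) <= (3, 3, 5, 3) -> finishes; pool += (0, 3, 2, 1) = (3, 6, 7, 4)
  J9 needs (2, 3, 4, 4) <= (3, 6, 7, 4) -> finishes; pool += (0, 0, 0, 2) = (3, 6, 7, 6)
  J4 needs (0, 1, 7, 6) <= (3, 6, 7, 6) -> finishes; pool += (1, 3, 1, 2) = (4, 9, 8, 8)
  J3 needs (0, 1, 7, 5) <= (4, 9, 8, 8) -> finishes; pool += (1, 1, 2, 1) = (5, 10, 10, 9)
  J1 needs (2, 3, 4, 7) <= (5, 10, 10, 9) -> finishes; pool += (0, 1, 0, 1) = (5, 11, 10, 10)


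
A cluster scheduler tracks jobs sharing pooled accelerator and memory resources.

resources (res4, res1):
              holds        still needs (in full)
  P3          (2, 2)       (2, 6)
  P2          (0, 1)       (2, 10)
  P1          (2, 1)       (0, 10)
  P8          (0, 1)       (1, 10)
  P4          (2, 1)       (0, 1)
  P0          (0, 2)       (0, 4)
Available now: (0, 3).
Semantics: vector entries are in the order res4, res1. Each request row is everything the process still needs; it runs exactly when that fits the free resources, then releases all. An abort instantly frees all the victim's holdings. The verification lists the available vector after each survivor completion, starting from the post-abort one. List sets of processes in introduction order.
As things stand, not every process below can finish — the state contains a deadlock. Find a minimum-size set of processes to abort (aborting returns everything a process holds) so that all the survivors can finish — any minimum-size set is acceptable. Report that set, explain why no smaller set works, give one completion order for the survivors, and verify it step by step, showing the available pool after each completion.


Minimum abort set: P2 and P8.
Key observation: the deadlocked P1 becomes finishable only because P2 and P8 released (0, 2); it completes at step 4 below.
No one abort is enough; case by case: P3 alone leaves P2 blocked (short on res1); P2 alone leaves P1 blocked (short on res1); P1 alone leaves P2 blocked (short on res1); P8 alone leaves P2 blocked (short on res1); P4 alone leaves P2 blocked (short on res1); P0 alone leaves P2 blocked (short on res1).
The survivors complete as P4, P3, P0, P1. Check, step by step (starting from the post-abort pool):
  pool = (0, 5)
  P4 needs (0, 1) <= (0, 5) -> finishes; pool += (2, 1) = (2, 6)
  P3 needs (2, 6) <= (2, 6) -> finishes; pool += (2, 2) = (4, 8)
  P0 needs (0, 4) <= (4, 8) -> finishes; pool += (0, 2) = (4, 10)
  P1 needs (0, 10) <= (4, 10) -> finishes; pool += (2, 1) = (6, 11)


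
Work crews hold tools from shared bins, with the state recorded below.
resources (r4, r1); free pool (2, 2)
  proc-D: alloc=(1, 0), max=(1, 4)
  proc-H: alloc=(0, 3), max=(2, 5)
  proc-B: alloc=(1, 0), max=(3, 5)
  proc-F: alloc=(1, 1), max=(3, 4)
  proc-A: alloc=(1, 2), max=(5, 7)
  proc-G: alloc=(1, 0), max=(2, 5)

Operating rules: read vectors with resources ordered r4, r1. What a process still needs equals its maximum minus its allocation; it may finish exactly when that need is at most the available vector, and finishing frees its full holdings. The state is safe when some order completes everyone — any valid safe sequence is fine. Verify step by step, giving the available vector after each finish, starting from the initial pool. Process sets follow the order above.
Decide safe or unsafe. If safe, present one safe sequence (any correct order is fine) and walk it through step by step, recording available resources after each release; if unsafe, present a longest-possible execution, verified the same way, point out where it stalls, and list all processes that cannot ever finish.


SAFE, for example via the order proc-H, proc-B, proc-G, proc-A, proc-F, proc-D.
Key observation: the first exact fit in this order is proc-H — it needs (2, 2) with (2, 2) free, meeting a requested resource to the last unit.
Step-by-step check:
  pool = (2, 2)
  run proc-H (needs (2, 2), free (2, 2)); after release of (0, 3) the pool is (2, 5)
  run proc-B (needs (2, 5), free (2, 5)); after release of (1, 0) the pool is (3, 5)
  run proc-G (needs (1, 5), free (3, 5)); after release of (1, 0) the pool is (4, 5)
  run proc-A (needs (4, 5), free (4, 5)); after release of (1, 2) the pool is (5, 7)
  run proc-F (needs (2, 3), free (5, 7)); after release of (1, 1) the pool is (6, 8)
  run proc-D (needs (0, 4), free (6, 8)); after release of (1, 0) the pool is (7, 8)


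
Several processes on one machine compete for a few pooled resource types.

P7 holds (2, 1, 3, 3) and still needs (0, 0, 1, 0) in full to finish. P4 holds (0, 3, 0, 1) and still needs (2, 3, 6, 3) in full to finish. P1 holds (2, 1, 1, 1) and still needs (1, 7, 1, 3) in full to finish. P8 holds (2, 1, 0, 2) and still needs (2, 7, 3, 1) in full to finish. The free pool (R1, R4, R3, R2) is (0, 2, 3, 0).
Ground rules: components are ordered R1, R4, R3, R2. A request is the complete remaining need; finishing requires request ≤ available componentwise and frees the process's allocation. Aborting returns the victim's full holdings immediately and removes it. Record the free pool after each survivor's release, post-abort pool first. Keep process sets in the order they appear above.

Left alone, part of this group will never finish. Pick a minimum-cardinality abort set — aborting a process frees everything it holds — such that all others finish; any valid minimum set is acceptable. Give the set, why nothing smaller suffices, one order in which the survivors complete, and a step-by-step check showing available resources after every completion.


The answer: abort P8.
Key observation: before aborting P8, P1 was permanently blocked — no order could ever run it; afterwards it completes at step 3.
Minimality: the empty abort set fails — the state is deadlocked as it stands.
Survivors finish in the order: P7, P4, P1. Step-by-step check (pool after the aborts first):
  pool = (2, 3, 3, 2)
  P7: need (0, 0, 1, 0) fits (2, 3, 3, 2); releases (2, 1, 3, 3), pool now (4, 4, 6, 5)
  P4: need (2, 3, 6, 3) fits (4, 4, 6, 5); releases (0, 3, 0, 1), pool now (4, 7, 6, 6)
  P1: need (1, 7, 1, 3) fits (4, 7, 6, 6); releases (2, 1, 1, 1), pool now (6, 8, 7, 7)


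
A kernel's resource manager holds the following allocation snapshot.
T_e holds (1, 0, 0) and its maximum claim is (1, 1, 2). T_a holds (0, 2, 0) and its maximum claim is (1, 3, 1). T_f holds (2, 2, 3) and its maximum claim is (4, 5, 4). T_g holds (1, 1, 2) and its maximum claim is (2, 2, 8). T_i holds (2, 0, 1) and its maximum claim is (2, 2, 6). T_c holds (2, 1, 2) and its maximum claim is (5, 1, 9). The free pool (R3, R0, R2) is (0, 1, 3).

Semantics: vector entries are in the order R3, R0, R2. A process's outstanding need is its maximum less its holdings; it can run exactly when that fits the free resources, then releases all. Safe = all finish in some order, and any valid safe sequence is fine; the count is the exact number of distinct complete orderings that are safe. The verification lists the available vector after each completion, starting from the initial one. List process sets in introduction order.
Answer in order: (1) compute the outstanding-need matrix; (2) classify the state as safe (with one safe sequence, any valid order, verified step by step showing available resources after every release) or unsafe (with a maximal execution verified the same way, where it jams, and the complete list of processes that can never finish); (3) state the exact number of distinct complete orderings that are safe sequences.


(1) Need matrix, components ordered R3, R0, R2:
  T_e: (0, 1, 2)
  T_a: (1, 1, 1)
  T_f: (2, 3, 1)
  T_g: (1, 1, 6)
  T_i: (0, 2, 5)
  T_c: (3, 0, 7)
(2) UNSAFE — no complete ordering exists.
Key observation: after T_e, T_a the pool peaks at (1, 3, 3), and each blocked process is short somewhere: T_f on R3; T_g on R2; T_i on R2; T_c on R3, R2.
A maximal execution: T_e, T_a — then nothing else fits. Walking it through:
  pool = (0, 1, 3)
  run T_e (needs (0, 1, 2), free (0, 1, 3)); after release of (1, 0, 0) the pool is (1, 1, 3)
  run T_a (needs (1, 1, 1), free (1, 1, 3)); after release of (0, 2, 0) the pool is (1, 3, 3)
  blocked: T_f wants (2, 3, 1), pool (1, 3, 3) — not enough R3
  blocked: T_g wants (1, 1, 6), pool (1, 3, 3) — not enough R2
  blocked: T_i wants (0, 2, 5), pool (1, 3, 3) — not enough R2
  blocked: T_c wants (3, 0, 7), pool (1, 3, 3) — not enough R3 and R2
Processes that can never finish: T_f, T_g, T_i and T_c.
(3) The exact count: 0 of the possible complete orderings are safe sequences.
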